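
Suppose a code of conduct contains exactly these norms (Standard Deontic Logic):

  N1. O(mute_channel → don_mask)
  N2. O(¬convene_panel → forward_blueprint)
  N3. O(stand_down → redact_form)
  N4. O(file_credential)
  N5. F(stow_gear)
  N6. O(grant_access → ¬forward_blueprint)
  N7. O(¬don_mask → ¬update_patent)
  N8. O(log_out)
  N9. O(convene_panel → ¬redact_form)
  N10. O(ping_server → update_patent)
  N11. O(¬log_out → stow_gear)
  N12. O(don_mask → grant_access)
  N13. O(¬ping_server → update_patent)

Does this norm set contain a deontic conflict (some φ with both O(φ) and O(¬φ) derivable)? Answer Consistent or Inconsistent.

Premise 11 is O(¬log_out → stow_gear), but O(¬log_out) is not derivable from the premises, so it does not yield O(stow_gear).
So O(stow_gear) is not derivable, and the apparent clash with O(¬stow_gear) does not arise.
A world satisfying every obligation exists (e.g. convene_panel=true, don_mask=true, file_credential=true, forward_blueprint=false, grant_access=true, log_out=true, mute_channel=false, ping_server=false, redact_form=false, stand_down=false, stow_gear=false, update_patent=true); no atom is both obligatory and forbidden, so the set is consistent.

Consistent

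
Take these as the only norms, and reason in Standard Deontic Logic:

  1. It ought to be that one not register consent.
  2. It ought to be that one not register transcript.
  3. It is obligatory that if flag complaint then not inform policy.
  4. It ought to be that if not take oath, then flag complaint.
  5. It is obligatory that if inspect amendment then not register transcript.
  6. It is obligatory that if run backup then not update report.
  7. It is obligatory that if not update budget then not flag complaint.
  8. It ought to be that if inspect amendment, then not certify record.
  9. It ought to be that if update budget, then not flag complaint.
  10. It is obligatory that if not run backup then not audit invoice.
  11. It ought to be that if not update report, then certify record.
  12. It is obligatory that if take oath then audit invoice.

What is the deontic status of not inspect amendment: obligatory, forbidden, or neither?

Obligatory

Premises 9 and 7 cover both cases: O(update_budget → ¬flag_complaint) and O(¬update_budget → ¬flag_complaint). Since update_budget ∨ ¬update_budget is a tautology, O(¬flag_complaint) follows.
Premise 4, O(¬take_oath → flag_complaint), contraposes to O(¬flag_complaint → take_oath); with O(¬flag_complaint) we get O(take_oath).
Applying K to premise 12 (O(take_oath → audit_invoice)) and O(take_oath) yields O(audit_invoice).
Premise 10, O(¬run_backup → ¬audit_invoice), contraposes to O(audit_invoice → run_backup); with O(audit_invoice) we get O(run_backup).
With premise 6, O(run_backup → ¬update_report), the K-axiom yields O(¬update_report).
From O(¬update_report) and premise 11, O(¬update_report → certify_record), we obtain O(certify_record).
Premise 8, O(inspect_amendment → ¬certify_record), contraposes to O(certify_record → ¬inspect_amendment); with O(certify_record) we get O(¬inspect_amendment).
Premises 1, 2, 3, 5 do not contribute to this derivation.
Hence ¬inspect_amendment is obligatory.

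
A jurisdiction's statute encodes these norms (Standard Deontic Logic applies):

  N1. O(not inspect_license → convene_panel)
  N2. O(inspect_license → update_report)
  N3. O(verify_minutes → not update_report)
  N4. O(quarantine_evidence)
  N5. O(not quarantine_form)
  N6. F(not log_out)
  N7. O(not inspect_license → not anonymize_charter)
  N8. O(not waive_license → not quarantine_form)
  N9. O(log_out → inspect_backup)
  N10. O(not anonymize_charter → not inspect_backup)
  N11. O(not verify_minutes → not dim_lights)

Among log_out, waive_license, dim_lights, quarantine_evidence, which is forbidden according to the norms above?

Premise 6 is F(not log_out), i.e. O(log_out).
Premise 9 is O(log_out → inspect_backup); since O(log_out), deontic closure gives O(inspect_backup).
Premise 10 is O(not anonymize_charter → not inspect_backup); contrapositively O(inspect_backup → anonymize_charter). Since O(inspect_backup) holds, K gives O(anonymize_charter).
Premise 7, O(not inspect_license → not anonymize_charter), contraposes to O(anonymize_charter → inspect_license); with O(anonymize_charter) we get O(inspect_license).
From O(inspect_license) and premise 2, O(inspect_license → update_report), we obtain O(update_report).
Premise 3, O(verify_minutes → not update_report), contraposes to O(update_report → not verify_minutes); with O(update_report) we get O(not verify_minutes).
From O(not verify_minutes) and premise 11, O(not verify_minutes → not dim_lights), we obtain O(not dim_lights).
So O(not dim_lights) holds, i.e. dim_lights is forbidden. None of the other listed options is forbidden under the premises.

dim_lights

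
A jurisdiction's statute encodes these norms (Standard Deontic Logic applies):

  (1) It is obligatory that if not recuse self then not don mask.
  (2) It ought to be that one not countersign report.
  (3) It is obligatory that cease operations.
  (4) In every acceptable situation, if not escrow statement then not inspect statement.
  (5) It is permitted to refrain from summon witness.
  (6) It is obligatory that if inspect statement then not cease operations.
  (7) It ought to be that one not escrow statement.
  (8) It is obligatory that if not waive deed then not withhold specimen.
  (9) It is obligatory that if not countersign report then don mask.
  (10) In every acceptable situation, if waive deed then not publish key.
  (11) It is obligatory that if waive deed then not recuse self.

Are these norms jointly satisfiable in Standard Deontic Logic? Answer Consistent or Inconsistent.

Premise 6 is O(inspect_statement → ¬cease_operations), but O(inspect_statement) is not derivable from the premises, so it does not yield O(¬cease_operations).
So O(¬cease_operations) is not derivable, and the apparent clash with O(cease_operations) does not arise.
A world satisfying every obligation exists (e.g. cease_operations=true, countersign_report=false, don_mask=true, escrow_statement=false, inspect_statement=false, publish_key=false, recuse_self=true, summon_witness=false, waive_deed=false, withhold_specimen=false); no atom is both obligatory and forbidden, so the set is consistent.

Consistent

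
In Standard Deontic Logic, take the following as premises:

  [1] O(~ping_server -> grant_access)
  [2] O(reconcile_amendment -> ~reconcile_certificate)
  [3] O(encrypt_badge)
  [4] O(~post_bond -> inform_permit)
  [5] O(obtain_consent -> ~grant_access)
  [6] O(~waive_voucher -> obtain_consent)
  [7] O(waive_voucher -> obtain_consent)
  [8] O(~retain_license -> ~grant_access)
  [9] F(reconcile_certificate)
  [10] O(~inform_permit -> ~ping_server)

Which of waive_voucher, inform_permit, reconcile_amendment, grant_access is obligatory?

Premises 7 and 6 cover both cases: O(waive_voucher -> obtain_consent) and O(~waive_voucher -> obtain_consent). Since waive_voucher ∨ ~waive_voucher is a tautology, O(obtain_consent) follows.
Applying K to premise 5 (O(obtain_consent -> ~grant_access)) and O(obtain_consent) yields O(~grant_access).
Premise 1, O(~ping_server -> grant_access), contraposes to O(~grant_access -> ping_server); with O(~grant_access) we get O(ping_server).
Premise 10 is O(~inform_permit -> ~ping_server); contrapositively O(ping_server -> inform_permit). Since O(ping_server) holds, K gives O(inform_permit).
So O(inform_permit) holds — inform_permit is obligatory. None of the other listed options is made obligatory by any chain of premises.

inform_permit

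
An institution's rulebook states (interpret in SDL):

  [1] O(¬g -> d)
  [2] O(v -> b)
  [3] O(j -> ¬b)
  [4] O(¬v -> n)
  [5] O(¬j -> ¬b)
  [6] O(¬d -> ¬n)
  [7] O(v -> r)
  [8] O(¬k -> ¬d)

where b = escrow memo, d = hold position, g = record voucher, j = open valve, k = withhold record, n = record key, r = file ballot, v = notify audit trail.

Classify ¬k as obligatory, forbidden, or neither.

Premises 5 and 3 are O(¬j -> ¬b) and O(j -> ¬b); every ideal world satisfies ¬j or j, so in either case ¬b holds — hence O(¬b).
The contrapositive of premise 2 (O(v -> b)) is O(¬b -> ¬v), and O(¬b) is already established, so O(¬v).
From O(¬v) and premise 4, O(¬v -> n), we obtain O(n).
Premise 6, O(¬d -> ¬n), contraposes to O(n -> d); with O(n) we get O(d).
Premise 8 is O(¬k -> ¬d); contrapositively O(d -> k). Since O(d) holds, K gives O(k).
Premises 1, 7 do not contribute to this derivation.
Thus O(k), which is F(¬k): ¬k is forbidden.

Forbidden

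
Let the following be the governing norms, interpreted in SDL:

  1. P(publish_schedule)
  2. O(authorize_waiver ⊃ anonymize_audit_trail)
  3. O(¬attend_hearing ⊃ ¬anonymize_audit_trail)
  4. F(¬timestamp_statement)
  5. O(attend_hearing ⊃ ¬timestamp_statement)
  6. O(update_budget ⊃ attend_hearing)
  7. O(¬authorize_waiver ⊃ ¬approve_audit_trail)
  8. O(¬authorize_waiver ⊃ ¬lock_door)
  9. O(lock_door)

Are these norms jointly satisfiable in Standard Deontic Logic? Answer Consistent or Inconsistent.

From premise 9 we have O(lock_door).
Premise 8, O(¬authorize_waiver ⊃ ¬lock_door), contraposes to O(lock_door ⊃ authorize_waiver); with O(lock_door) we get O(authorize_waiver).
Applying K to premise 2 (O(authorize_waiver ⊃ anonymize_audit_trail)) and O(authorize_waiver) yields O(anonymize_audit_trail).
The contrapositive of premise 3 (O(¬attend_hearing ⊃ ¬anonymize_audit_trail)) is O(anonymize_audit_trail ⊃ attend_hearing), and O(anonymize_audit_trail) is already established, so O(attend_hearing).
With premise 5, O(attend_hearing ⊃ ¬timestamp_statement), the K-axiom yields O(¬timestamp_statement).
But premise 4, F(¬timestamp_statement), means O(timestamp_statement).
We now have both O(¬timestamp_statement) and O(timestamp_statement) — timestamp_statement is simultaneously obligatory and forbidden, violating the D-axiom.

Inconsistent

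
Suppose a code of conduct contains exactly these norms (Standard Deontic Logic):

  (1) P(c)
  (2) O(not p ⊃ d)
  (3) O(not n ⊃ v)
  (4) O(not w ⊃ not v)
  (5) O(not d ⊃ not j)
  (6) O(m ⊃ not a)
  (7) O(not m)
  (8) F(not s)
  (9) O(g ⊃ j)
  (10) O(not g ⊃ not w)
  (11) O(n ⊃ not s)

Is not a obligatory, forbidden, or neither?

Neither

Premise 6 is O(m ⊃ not a), but O(m) is not derivable from the premises, so it does not yield O(not a).
No premise or chain of K-axiom applications forces O(not a), and none forces O(a). So not a is neither obligatory nor forbidden under these norms.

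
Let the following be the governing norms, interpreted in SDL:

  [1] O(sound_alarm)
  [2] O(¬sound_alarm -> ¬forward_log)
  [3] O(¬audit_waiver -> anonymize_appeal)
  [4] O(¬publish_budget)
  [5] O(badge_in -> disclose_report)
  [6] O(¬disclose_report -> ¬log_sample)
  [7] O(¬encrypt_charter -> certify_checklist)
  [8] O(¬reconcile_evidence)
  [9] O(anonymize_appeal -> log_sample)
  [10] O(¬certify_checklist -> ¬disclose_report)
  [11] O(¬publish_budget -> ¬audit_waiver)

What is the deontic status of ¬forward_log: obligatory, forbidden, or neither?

Premise 2 is O(¬sound_alarm -> ¬forward_log), but O(¬sound_alarm) is not derivable from the premises, so it does not yield O(¬forward_log).
No premise or chain of K-axiom applications forces O(¬forward_log), and none forces O(forward_log). So ¬forward_log is neither obligatory nor forbidden under these norms.

Neither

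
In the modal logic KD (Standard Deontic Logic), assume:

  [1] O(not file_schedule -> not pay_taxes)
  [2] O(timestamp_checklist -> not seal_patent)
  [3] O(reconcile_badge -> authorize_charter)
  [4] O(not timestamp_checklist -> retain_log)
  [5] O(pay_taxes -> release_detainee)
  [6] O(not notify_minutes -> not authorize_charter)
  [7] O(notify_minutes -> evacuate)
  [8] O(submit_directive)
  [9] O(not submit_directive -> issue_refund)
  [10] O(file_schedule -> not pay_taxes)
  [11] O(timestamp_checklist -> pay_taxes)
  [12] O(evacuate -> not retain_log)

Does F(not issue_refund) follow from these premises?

Premise 9 is O(not submit_directive -> issue_refund), but O(not submit_directive) is not derivable from the premises, so it does not yield O(issue_refund).
No other premise forces O(issue_refund). An ideal world satisfying every premise can still have not issue_refund true, so F(not issue_refund) is not derivable.

No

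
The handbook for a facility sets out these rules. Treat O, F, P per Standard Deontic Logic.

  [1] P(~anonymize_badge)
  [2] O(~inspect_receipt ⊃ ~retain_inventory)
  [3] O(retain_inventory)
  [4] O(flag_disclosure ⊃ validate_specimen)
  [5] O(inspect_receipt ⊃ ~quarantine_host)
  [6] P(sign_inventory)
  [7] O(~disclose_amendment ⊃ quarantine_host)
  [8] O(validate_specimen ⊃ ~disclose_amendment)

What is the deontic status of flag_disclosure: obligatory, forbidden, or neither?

Forbidden

From premise 3 we have O(retain_inventory).
Premise 2, O(~inspect_receipt ⊃ ~retain_inventory), contraposes to O(retain_inventory ⊃ inspect_receipt); with O(retain_inventory) we get O(inspect_receipt).
With premise 5, O(inspect_receipt ⊃ ~quarantine_host), the K-axiom yields O(~quarantine_host).
Premise 7 is O(~disclose_amendment ⊃ quarantine_host); contrapositively O(~quarantine_host ⊃ disclose_amendment). Since O(~quarantine_host) holds, K gives O(disclose_amendment).
The contrapositive of premise 8 (O(validate_specimen ⊃ ~disclose_amendment)) is O(disclose_amendment ⊃ ~validate_specimen), and O(disclose_amendment) is already established, so O(~validate_specimen).
Premise 4, O(flag_disclosure ⊃ validate_specimen), contraposes to O(~validate_specimen ⊃ ~flag_disclosure); with O(~validate_specimen) we get O(~flag_disclosure).
Premises 1, 6 do not contribute to this derivation.
Thus O(~flag_disclosure), which is F(flag_disclosure): flag_disclosure is forbidden.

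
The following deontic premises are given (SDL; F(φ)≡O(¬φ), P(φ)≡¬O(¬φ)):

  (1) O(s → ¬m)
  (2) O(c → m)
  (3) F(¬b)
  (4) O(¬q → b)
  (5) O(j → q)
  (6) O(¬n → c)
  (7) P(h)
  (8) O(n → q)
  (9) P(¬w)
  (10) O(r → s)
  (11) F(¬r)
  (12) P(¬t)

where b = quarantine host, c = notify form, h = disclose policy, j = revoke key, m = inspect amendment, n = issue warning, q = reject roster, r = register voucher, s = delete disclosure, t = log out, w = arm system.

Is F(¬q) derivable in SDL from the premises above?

Yes

Premise 11, F(¬r), is equivalent to O(r).
With premise 10, O(r → s), the K-axiom yields O(s).
Applying K to premise 1 (O(s → ¬m)) and O(s) yields O(¬m).
Premise 2, O(c → m), contraposes to O(¬m → ¬c); with O(¬m) we get O(¬c).
The contrapositive of premise 6 (O(¬n → c)) is O(¬c → n), and O(¬c) is already established, so O(n).
Applying K to premise 8 (O(n → q)) and O(n) yields O(q).
Premises 3, 4, 5, 7, 9, 12 do not contribute to this derivation.
So O(q) holds, i.e. F(¬q). The claim follows.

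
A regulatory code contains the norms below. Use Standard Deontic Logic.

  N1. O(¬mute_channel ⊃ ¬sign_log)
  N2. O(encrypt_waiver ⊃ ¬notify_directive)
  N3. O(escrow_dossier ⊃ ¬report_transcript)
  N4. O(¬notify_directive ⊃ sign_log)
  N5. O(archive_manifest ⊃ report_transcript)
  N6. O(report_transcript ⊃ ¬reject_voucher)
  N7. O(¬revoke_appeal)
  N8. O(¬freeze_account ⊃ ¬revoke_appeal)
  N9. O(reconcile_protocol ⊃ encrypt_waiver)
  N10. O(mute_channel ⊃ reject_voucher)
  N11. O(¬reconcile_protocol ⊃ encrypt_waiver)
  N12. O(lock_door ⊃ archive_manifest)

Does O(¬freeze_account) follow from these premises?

No

Premise 8 is O(¬freeze_account ⊃ ¬revoke_appeal); even if O(¬revoke_appeal) held, inferring O(¬freeze_account) would be affirming the consequent — invalid.
No other premise forces O(¬freeze_account). An ideal world satisfying every premise can still have ¬freeze_account false, so O(¬freeze_account) is not derivable.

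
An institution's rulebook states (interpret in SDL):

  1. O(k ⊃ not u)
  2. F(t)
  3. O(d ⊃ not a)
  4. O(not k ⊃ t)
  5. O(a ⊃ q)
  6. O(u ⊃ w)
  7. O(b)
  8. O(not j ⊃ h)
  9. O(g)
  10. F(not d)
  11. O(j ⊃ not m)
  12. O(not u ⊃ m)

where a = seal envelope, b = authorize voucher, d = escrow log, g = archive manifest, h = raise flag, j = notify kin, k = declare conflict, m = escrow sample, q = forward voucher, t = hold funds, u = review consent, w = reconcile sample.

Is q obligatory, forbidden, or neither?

Neither

Premise 5 is O(a ⊃ q), but O(a) is not derivable from the premises, so it does not yield O(q).
No premise or chain of K-axiom applications forces O(q), and none forces O(not q). So q is neither obligatory nor forbidden under these norms.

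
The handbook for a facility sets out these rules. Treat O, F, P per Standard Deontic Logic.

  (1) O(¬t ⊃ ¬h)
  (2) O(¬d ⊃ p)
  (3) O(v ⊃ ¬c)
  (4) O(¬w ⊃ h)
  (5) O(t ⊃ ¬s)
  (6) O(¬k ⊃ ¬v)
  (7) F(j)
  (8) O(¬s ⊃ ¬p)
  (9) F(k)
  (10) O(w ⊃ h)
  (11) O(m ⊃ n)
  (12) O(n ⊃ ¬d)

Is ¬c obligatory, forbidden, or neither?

Premise 3 is O(v ⊃ ¬c), but O(v) is not derivable from the premises, so it does not yield O(¬c).
No premise or chain of K-axiom applications forces O(¬c), and none forces O(c). So ¬c is neither obligatory nor forbidden under these norms.

Neither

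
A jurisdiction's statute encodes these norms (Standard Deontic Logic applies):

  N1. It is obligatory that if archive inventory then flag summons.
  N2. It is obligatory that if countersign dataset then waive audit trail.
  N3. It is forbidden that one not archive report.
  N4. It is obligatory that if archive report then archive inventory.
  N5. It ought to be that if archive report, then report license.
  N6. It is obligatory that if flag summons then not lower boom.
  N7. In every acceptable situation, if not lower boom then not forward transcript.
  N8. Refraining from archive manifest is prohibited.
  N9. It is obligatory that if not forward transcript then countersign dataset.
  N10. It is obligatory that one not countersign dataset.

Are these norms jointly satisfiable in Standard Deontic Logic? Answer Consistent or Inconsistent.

Inconsistent

Premise 10 states O(¬countersign_dataset) outright.
The contrapositive of premise 9 (O(¬forward_transcript → countersign_dataset)) is O(¬countersign_dataset → forward_transcript), and O(¬countersign_dataset) is already established, so O(forward_transcript).
Premise 7, O(¬lower_boom → ¬forward_transcript), contraposes to O(forward_transcript → lower_boom); with O(forward_transcript) we get O(lower_boom).
Premise 6, O(flag_summons → ¬lower_boom), contraposes to O(lower_boom → ¬flag_summons); with O(lower_boom) we get O(¬flag_summons).
Premise 1 is O(archive_inventory → flag_summons); contrapositively O(¬flag_summons → ¬archive_inventory). Since O(¬flag_summons) holds, K gives O(¬archive_inventory).
Premise 4, O(archive_report → archive_inventory), contraposes to O(¬archive_inventory → ¬archive_report); with O(¬archive_inventory) we get O(¬archive_report).
Yet premise 3 is F(¬archive_report), i.e. O(archive_report).
We now have both O(¬archive_report) and O(archive_report) — archive_report is simultaneously obligatory and forbidden, violating the D-axiom.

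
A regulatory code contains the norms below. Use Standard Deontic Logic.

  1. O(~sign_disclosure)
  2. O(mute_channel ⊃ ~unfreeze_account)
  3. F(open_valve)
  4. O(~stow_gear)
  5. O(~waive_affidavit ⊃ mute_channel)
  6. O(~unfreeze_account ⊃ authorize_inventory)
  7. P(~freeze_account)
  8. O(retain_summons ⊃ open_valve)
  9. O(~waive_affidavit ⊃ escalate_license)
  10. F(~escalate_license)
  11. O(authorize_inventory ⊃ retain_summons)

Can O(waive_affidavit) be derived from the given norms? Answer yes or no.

Yes

F(open_valve) at premise 3 means O(~open_valve).
Premise 8 is O(retain_summons ⊃ open_valve); contrapositively O(~open_valve ⊃ ~retain_summons). Since O(~open_valve) holds, K gives O(~retain_summons).
Premise 11, O(authorize_inventory ⊃ retain_summons), contraposes to O(~retain_summons ⊃ ~authorize_inventory); with O(~retain_summons) we get O(~authorize_inventory).
Premise 6, O(~unfreeze_account ⊃ authorize_inventory), contraposes to O(~authorize_inventory ⊃ unfreeze_account); with O(~authorize_inventory) we get O(unfreeze_account).
The contrapositive of premise 2 (O(mute_channel ⊃ ~unfreeze_account)) is O(unfreeze_account ⊃ ~mute_channel), and O(unfreeze_account) is already established, so O(~mute_channel).
Premise 5, O(~waive_affidavit ⊃ mute_channel), contraposes to O(~mute_channel ⊃ waive_affidavit); with O(~mute_channel) we get O(waive_affidavit).
Premises 1, 4, 7, 9, 10 do not contribute to this derivation.
So O(waive_affidavit) follows.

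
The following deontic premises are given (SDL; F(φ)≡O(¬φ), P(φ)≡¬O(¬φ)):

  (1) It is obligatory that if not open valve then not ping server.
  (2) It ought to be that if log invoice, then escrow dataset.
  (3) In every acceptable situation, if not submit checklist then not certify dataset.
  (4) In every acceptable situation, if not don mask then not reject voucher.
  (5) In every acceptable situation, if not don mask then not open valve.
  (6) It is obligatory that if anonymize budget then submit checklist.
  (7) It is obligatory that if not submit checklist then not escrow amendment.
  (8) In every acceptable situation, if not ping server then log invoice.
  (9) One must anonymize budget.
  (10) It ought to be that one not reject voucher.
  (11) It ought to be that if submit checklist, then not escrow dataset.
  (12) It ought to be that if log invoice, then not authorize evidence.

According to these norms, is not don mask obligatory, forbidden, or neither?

Forbidden

Premise 9 gives O(anonymize_budget).
Applying K to premise 6 (O(anonymize_budget → submit_checklist)) and O(anonymize_budget) yields O(submit_checklist).
With premise 11, O(submit_checklist → ¬escrow_dataset), the K-axiom yields O(¬escrow_dataset).
Premise 2, O(log_invoice → escrow_dataset), contraposes to O(¬escrow_dataset → ¬log_invoice); with O(¬escrow_dataset) we get O(¬log_invoice).
Premise 8, O(¬ping_server → log_invoice), contraposes to O(¬log_invoice → ping_server); with O(¬log_invoice) we get O(ping_server).
The contrapositive of premise 1 (O(¬open_valve → ¬ping_server)) is O(ping_server → open_valve), and O(ping_server) is already established, so O(open_valve).
Premise 5, O(¬don_mask → ¬open_valve), contraposes to O(open_valve → don_mask); with O(open_valve) we get O(don_mask).
Premises 3, 4, 7, 10, 12 do not contribute to this derivation.
Thus O(don_mask), which is F(¬don_mask): ¬don_mask is forbidden.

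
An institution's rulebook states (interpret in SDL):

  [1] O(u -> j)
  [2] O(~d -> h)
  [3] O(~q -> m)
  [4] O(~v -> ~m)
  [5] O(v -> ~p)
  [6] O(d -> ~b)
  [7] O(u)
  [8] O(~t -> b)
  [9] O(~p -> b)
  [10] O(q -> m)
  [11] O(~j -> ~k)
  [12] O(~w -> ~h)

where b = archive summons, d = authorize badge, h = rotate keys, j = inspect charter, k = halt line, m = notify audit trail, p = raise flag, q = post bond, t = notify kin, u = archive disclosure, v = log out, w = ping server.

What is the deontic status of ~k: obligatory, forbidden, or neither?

Premise 11 is O(~j -> ~k), but O(~j) is not derivable from the premises, so it does not yield O(~k).
No premise or chain of K-axiom applications forces O(~k), and none forces O(k). So ~k is neither obligatory nor forbidden under these norms.

Neither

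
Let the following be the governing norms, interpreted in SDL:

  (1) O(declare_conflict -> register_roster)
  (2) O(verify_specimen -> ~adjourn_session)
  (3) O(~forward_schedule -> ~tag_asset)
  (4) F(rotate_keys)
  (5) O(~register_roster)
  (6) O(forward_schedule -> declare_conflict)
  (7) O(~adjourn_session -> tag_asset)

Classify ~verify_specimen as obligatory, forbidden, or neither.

Obligatory

Premise 5 gives O(~register_roster).
Premise 1, O(declare_conflict -> register_roster), contraposes to O(~register_roster -> ~declare_conflict); with O(~register_roster) we get O(~declare_conflict).
Premise 6, O(forward_schedule -> declare_conflict), contraposes to O(~declare_conflict -> ~forward_schedule); with O(~declare_conflict) we get O(~forward_schedule).
With premise 3, O(~forward_schedule -> ~tag_asset), the K-axiom yields O(~tag_asset).
The contrapositive of premise 7 (O(~adjourn_session -> tag_asset)) is O(~tag_asset -> adjourn_session), and O(~tag_asset) is already established, so O(adjourn_session).
Premise 2 is O(verify_specimen -> ~adjourn_session); contrapositively O(adjourn_session -> ~verify_specimen). Since O(adjourn_session) holds, K gives O(~verify_specimen).
Premise 4 does not contribute to this derivation.
Hence ~verify_specimen is obligatory.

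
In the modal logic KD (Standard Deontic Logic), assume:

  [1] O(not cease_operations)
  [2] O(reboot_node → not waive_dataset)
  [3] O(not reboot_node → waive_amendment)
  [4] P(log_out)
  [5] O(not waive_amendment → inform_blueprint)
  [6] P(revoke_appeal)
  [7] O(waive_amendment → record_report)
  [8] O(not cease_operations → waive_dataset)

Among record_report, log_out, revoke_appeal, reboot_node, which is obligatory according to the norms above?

Premise 1 gives O(not cease_operations).
Premise 8 is O(not cease_operations → waive_dataset); since O(not cease_operations), deontic closure gives O(waive_dataset).
The contrapositive of premise 2 (O(reboot_node → not waive_dataset)) is O(waive_dataset → not reboot_node), and O(waive_dataset) is already established, so O(not reboot_node).
From O(not reboot_node) and premise 3, O(not reboot_node → waive_amendment), we obtain O(waive_amendment).
From O(waive_amendment) and premise 7, O(waive_amendment → record_report), we obtain O(record_report).
So O(record_report) holds — record_report is obligatory. None of the other listed options is made obligatory by any chain of premises.

record_report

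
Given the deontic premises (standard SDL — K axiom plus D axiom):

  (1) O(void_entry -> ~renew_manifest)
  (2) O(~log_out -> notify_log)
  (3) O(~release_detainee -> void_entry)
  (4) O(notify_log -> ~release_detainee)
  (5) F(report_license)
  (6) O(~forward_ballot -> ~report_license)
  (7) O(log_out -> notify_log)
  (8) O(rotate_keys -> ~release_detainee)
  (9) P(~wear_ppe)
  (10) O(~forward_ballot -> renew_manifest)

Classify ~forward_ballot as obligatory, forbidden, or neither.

By case analysis on log_out: premise 7 gives O(log_out -> notify_log) and premise 2 gives O(~log_out -> notify_log), so O(notify_log) either way.
Premise 4 is O(notify_log -> ~release_detainee); since O(notify_log), deontic closure gives O(~release_detainee).
From O(~release_detainee) and premise 3, O(~release_detainee -> void_entry), we obtain O(void_entry).
From O(void_entry) and premise 1, O(void_entry -> ~renew_manifest), we obtain O(~renew_manifest).
Premise 10 is O(~forward_ballot -> renew_manifest); contrapositively O(~renew_manifest -> forward_ballot). Since O(~renew_manifest) holds, K gives O(forward_ballot).
Premises 5, 6, 8, 9 do not contribute to this derivation.
Thus O(forward_ballot), which is F(~forward_ballot): ~forward_ballot is forbidden.

Forbidden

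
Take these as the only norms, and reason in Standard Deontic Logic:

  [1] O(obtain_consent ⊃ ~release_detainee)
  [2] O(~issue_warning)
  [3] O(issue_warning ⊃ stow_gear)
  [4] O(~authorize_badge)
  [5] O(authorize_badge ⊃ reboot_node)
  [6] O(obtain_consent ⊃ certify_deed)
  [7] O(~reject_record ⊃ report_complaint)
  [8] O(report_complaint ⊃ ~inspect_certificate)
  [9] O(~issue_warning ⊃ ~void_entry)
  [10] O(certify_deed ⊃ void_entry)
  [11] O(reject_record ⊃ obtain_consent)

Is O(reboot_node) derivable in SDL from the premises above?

No

Premise 5 is O(authorize_badge ⊃ reboot_node), but O(authorize_badge) is not derivable from the premises, so it does not yield O(reboot_node).
No other premise forces O(reboot_node). An ideal world satisfying every premise can still have reboot_node false, so O(reboot_node) is not derivable.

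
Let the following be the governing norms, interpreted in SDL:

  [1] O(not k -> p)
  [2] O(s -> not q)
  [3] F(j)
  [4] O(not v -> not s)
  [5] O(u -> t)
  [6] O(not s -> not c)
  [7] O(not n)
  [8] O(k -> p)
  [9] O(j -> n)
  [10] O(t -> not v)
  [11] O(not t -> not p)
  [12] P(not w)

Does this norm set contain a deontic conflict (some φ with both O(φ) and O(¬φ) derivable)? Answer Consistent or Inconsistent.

Consistent

Premise 9 is O(j -> n), but O(j) is not derivable from the premises, so it does not yield O(n).
So O(n) is not derivable, and the apparent clash with O(not n) does not arise.
A world satisfying every obligation exists (e.g. c=false, j=false, k=false, n=false, p=true, q=false, s=false, t=true, u=false, v=false, w=false); no atom is both obligatory and forbidden, so the set is consistent.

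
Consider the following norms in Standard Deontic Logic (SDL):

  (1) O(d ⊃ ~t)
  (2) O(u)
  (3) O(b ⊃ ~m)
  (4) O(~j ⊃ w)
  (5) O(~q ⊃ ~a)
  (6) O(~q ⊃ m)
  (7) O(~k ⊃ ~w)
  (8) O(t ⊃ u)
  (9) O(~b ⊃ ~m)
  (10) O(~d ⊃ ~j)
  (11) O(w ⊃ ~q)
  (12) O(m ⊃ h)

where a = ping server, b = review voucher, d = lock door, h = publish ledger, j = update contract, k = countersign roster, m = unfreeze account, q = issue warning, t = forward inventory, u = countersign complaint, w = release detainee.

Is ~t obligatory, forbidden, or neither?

Obligatory

By case analysis on ~b: premise 9 gives O(~b ⊃ ~m) and premise 3 gives O(b ⊃ ~m), so O(~m) either way.
Premise 6, O(~q ⊃ m), contraposes to O(~m ⊃ q); with O(~m) we get O(q).
Premise 11 is O(w ⊃ ~q); contrapositively O(q ⊃ ~w). Since O(q) holds, K gives O(~w).
The contrapositive of premise 4 (O(~j ⊃ w)) is O(~w ⊃ j), and O(~w) is already established, so O(j).
Premise 10 is O(~d ⊃ ~j); contrapositively O(j ⊃ d). Since O(j) holds, K gives O(d).
Applying K to premise 1 (O(d ⊃ ~t)) and O(d) yields O(~t).
Premises 2, 5, 7, 8, 12 do not contribute to this derivation.
Hence ~t is obligatory.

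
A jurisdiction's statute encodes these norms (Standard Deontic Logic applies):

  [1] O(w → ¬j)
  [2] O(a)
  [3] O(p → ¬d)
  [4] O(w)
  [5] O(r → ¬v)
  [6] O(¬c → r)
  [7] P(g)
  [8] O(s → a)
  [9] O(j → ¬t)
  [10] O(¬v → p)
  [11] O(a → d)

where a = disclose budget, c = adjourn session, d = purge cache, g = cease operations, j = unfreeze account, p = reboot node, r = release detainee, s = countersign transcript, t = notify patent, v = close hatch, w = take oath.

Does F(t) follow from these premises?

Premise 9 is O(j → ¬t), but O(j) is not derivable from the premises, so it does not yield O(¬t).
No other premise forces O(¬t). An ideal world satisfying every premise can still have t true, so F(t) is not derivable.

No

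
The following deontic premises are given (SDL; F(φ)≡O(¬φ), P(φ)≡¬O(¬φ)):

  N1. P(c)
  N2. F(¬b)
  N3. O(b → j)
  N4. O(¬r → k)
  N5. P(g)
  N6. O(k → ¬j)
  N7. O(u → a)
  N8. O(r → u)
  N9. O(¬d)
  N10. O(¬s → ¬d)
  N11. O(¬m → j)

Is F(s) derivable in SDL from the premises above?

Premise 10 is O(¬s → ¬d); even if O(¬d) held, inferring O(¬s) would be affirming the consequent — invalid.
No other premise forces O(¬s). An ideal world satisfying every premise can still have s true, so F(s) is not derivable.

No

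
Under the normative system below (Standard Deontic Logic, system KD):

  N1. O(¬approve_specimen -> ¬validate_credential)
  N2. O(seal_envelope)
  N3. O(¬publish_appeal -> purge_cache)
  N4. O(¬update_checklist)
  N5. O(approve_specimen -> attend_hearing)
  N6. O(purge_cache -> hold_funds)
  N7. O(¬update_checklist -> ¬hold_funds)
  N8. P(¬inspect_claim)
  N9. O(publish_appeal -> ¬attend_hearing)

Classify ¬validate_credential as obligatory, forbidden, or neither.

Premise 4 states O(¬update_checklist) outright.
Premise 7 is O(¬update_checklist -> ¬hold_funds); since O(¬update_checklist), deontic closure gives O(¬hold_funds).
Premise 6, O(purge_cache -> hold_funds), contraposes to O(¬hold_funds -> ¬purge_cache); with O(¬hold_funds) we get O(¬purge_cache).
Premise 3, O(¬publish_appeal -> purge_cache), contraposes to O(¬purge_cache -> publish_appeal); with O(¬purge_cache) we get O(publish_appeal).
Applying K to premise 9 (O(publish_appeal -> ¬attend_hearing)) and O(publish_appeal) yields O(¬attend_hearing).
Premise 5, O(approve_specimen -> attend_hearing), contraposes to O(¬attend_hearing -> ¬approve_specimen); with O(¬attend_hearing) we get O(¬approve_specimen).
Premise 1 is O(¬approve_specimen -> ¬validate_credential); since O(¬approve_specimen), deontic closure gives O(¬validate_credential).
Premises 2, 8 do not contribute to this derivation.
Hence ¬validate_credential is obligatory.

Obligatory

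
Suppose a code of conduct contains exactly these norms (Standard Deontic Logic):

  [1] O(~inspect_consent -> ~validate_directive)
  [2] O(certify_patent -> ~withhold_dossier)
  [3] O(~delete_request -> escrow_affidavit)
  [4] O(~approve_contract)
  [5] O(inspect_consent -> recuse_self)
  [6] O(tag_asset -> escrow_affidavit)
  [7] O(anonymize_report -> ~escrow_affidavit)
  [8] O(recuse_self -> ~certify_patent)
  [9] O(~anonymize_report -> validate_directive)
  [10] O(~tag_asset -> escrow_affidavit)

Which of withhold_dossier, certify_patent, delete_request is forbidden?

certify_patent

By case analysis on tag_asset: premise 6 gives O(tag_asset -> escrow_affidavit) and premise 10 gives O(~tag_asset -> escrow_affidavit), so O(escrow_affidavit) either way.
Premise 7 is O(anonymize_report -> ~escrow_affidavit); contrapositively O(escrow_affidavit -> ~anonymize_report). Since O(escrow_affidavit) holds, K gives O(~anonymize_report).
Premise 9 is O(~anonymize_report -> validate_directive); since O(~anonymize_report), deontic closure gives O(validate_directive).
Premise 1, O(~inspect_consent -> ~validate_directive), contraposes to O(validate_directive -> inspect_consent); with O(validate_directive) we get O(inspect_consent).
Applying K to premise 5 (O(inspect_consent -> recuse_self)) and O(inspect_consent) yields O(recuse_self).
With premise 8, O(recuse_self -> ~certify_patent), the K-axiom yields O(~certify_patent).
So O(~certify_patent) holds, i.e. certify_patent is forbidden. None of the other listed options is forbidden under the premises.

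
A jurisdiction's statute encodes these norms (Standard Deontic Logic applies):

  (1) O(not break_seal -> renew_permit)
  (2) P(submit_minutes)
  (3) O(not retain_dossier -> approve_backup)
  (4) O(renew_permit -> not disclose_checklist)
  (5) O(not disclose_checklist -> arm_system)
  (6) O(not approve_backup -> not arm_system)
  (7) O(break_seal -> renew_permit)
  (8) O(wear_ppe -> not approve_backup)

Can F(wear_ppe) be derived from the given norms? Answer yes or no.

Premises 7 and 1 are O(break_seal -> renew_permit) and O(not break_seal -> renew_permit); every ideal world satisfies break_seal or not break_seal, so in either case renew_permit holds — hence O(renew_permit).
Applying K to premise 4 (O(renew_permit -> not disclose_checklist)) and O(renew_permit) yields O(not disclose_checklist).
From O(not disclose_checklist) and premise 5, O(not disclose_checklist -> arm_system), we obtain O(arm_system).
Premise 6, O(not approve_backup -> not arm_system), contraposes to O(arm_system -> approve_backup); with O(arm_system) we get O(approve_backup).
The contrapositive of premise 8 (O(wear_ppe -> not approve_backup)) is O(approve_backup -> not wear_ppe), and O(approve_backup) is already established, so O(not wear_ppe).
Premises 2, 3 do not contribute to this derivation.
So O(not wear_ppe) holds, i.e. F(wear_ppe). The claim follows.

Yes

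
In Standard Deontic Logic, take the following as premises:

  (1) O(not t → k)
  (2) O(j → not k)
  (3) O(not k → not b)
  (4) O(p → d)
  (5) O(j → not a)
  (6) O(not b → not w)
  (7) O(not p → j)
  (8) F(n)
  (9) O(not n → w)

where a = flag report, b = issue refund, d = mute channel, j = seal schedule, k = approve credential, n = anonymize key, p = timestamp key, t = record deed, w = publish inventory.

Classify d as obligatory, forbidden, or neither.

Premise 8, F(n), is equivalent to O(not n).
From O(not n) and premise 9, O(not n → w), we obtain O(w).
Premise 6, O(not b → not w), contraposes to O(w → b); with O(w) we get O(b).
Premise 3 is O(not k → not b); contrapositively O(b → k). Since O(b) holds, K gives O(k).
Premise 2, O(j → not k), contraposes to O(k → not j); with O(k) we get O(not j).
Premise 7, O(not p → j), contraposes to O(not j → p); with O(not j) we get O(p).
With premise 4, O(p → d), the K-axiom yields O(d).
Premises 1, 5 do not contribute to this derivation.
Hence d is obligatory.

Obligatory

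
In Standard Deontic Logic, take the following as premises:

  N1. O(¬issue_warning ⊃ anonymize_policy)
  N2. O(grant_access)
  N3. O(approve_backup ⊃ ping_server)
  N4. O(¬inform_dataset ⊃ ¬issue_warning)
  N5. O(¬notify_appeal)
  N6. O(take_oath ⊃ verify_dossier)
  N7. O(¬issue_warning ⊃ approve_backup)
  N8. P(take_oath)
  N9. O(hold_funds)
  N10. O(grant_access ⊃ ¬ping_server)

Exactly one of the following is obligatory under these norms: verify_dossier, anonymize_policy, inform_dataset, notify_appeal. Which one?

Premise 2 states O(grant_access) outright.
Premise 10 is O(grant_access ⊃ ¬ping_server); since O(grant_access), deontic closure gives O(¬ping_server).
The contrapositive of premise 3 (O(approve_backup ⊃ ping_server)) is O(¬ping_server ⊃ ¬approve_backup), and O(¬ping_server) is already established, so O(¬approve_backup).
The contrapositive of premise 7 (O(¬issue_warning ⊃ approve_backup)) is O(¬approve_backup ⊃ issue_warning), and O(¬approve_backup) is already established, so O(issue_warning).
Premise 4, O(¬inform_dataset ⊃ ¬issue_warning), contraposes to O(issue_warning ⊃ inform_dataset); with O(issue_warning) we get O(inform_dataset).
So O(inform_dataset) holds — inform_dataset is obligatory. None of the other listed options is made obligatory by any chain of premises.

inform_dataset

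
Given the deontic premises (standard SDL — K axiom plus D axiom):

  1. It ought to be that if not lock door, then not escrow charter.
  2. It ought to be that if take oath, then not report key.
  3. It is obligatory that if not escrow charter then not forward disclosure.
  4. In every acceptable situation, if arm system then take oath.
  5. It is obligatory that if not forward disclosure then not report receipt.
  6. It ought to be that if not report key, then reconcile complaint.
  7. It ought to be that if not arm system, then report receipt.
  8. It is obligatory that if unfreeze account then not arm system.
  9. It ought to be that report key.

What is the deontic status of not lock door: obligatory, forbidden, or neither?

Premise 9 states O(report_key) outright.
The contrapositive of premise 2 (O(take_oath → ¬report_key)) is O(report_key → ¬take_oath), and O(report_key) is already established, so O(¬take_oath).
The contrapositive of premise 4 (O(arm_system → take_oath)) is O(¬take_oath → ¬arm_system), and O(¬take_oath) is already established, so O(¬arm_system).
From O(¬arm_system) and premise 7, O(¬arm_system → report_receipt), we obtain O(report_receipt).
Premise 5 is O(¬forward_disclosure → ¬report_receipt); contrapositively O(report_receipt → forward_disclosure). Since O(report_receipt) holds, K gives O(forward_disclosure).
Premise 3 is O(¬escrow_charter → ¬forward_disclosure); contrapositively O(forward_disclosure → escrow_charter). Since O(forward_disclosure) holds, K gives O(escrow_charter).
Premise 1 is O(¬lock_door → ¬escrow_charter); contrapositively O(escrow_charter → lock_door). Since O(escrow_charter) holds, K gives O(lock_door).
Premises 6, 8 do not contribute to this derivation.
Thus O(lock_door), which is F(¬lock_door): ¬lock_door is forbidden.

Forbidden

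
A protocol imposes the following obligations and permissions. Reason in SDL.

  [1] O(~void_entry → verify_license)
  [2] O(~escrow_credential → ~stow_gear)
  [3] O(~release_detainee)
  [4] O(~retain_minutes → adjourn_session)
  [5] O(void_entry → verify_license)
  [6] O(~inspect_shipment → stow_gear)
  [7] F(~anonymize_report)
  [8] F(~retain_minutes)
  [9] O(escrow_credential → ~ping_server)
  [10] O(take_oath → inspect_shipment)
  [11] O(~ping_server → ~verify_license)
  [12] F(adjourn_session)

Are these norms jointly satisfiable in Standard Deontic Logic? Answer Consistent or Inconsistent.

Consistent

Premise 4 is O(~retain_minutes → adjourn_session), but O(~retain_minutes) is not derivable from the premises, so it does not yield O(adjourn_session).
So O(adjourn_session) is not derivable, and the apparent clash with O(~adjourn_session) does not arise.
A world satisfying every obligation exists (e.g. adjourn_session=false, anonymize_report=true, escrow_credential=false, inspect_shipment=true, ping_server=true, release_detainee=false, retain_minutes=true, stow_gear=false, take_oath=false, verify_license=true, void_entry=false); no atom is both obligatory and forbidden, so the set is consistent.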